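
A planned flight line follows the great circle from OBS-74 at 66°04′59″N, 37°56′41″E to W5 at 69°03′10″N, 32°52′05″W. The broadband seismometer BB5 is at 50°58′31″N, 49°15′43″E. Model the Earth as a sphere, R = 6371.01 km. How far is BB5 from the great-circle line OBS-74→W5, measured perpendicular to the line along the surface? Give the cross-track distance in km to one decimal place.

OBS-74: φ = +66.08306°, λ = +37.94472°
W5: φ = +69.05278°, λ = -32.86806°
BB5: φ = +50.97528°, λ = +49.26194°
δ₁₃ = central angle OBS-74→BB5 = 0.282097 rad  (haversine)
θ₁₃ = bearing OBS-74→BB5 = 153.648°,  θ₁₂ = bearing OBS-74→W5 = 308.773°
dₓₜ = R·arcsin(sin δ₁₃ · sin(θ₁₃ − θ₁₂)) = 6371.01·arcsin(0.27837·sin(-155.125°)) = -747.735 km
|dₓₜ| = 747.735 km

747.7 km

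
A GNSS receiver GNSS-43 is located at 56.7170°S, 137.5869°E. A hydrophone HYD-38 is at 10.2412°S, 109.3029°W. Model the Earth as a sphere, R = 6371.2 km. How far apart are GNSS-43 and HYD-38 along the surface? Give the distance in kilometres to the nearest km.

Δφ = 46.4758°,  Δλ = 113.1102°
a = sin²(Δφ/2) + cos φ₁ cos φ₂ sin²(Δλ/2) = 0.531667
c = 2·arcsin(√a) = 1.634173 rad = 93.6312°
d = R·c = 6371.2 × 1.634173 = 10411.6 km

10412 km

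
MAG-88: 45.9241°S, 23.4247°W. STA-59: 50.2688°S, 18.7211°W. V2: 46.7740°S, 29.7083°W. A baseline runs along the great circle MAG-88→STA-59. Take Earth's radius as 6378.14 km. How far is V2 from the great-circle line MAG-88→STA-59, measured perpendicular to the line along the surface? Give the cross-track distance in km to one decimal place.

459.8 km

δ₁₃ = central angle MAG-88→V2 = 0.077118 rad  (haversine)
θ₁₃ = bearing MAG-88→V2 = 256.650°,  θ₁₂ = bearing MAG-88→STA-59 = 145.861°
dₓₜ = R·arcsin(sin δ₁₃ · sin(θ₁₃ − θ₁₂)) = 6378.14·arcsin(0.07704·sin(110.788°)) = 459.790 km
|dₓₜ| = 459.790 km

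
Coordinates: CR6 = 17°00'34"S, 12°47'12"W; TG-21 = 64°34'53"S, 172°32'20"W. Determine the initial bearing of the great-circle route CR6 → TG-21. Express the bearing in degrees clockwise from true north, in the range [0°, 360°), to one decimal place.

188.6°

CR6: φ = -17.00944°, λ = -12.78667°
TG-21: φ = -64.58139°, λ = -172.53889°
Δλ = -159.7522°
y = sin Δλ · cos φ₂ = -0.148548
x = cos φ₁ sin φ₂ − sin φ₁ cos φ₂ cos Δλ = -0.981490
θ = atan2(y, x) = -171.3936° → 188.6064° (mod 360°)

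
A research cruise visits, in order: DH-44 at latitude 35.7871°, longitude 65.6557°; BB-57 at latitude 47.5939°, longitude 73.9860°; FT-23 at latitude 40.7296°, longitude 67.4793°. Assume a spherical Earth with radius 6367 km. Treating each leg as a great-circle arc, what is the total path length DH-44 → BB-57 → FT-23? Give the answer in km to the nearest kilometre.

2403 km

DH-44→BB-57: c = 0.232596 rad, d = 1480.94 km
BB-57→FT-23: c = 0.144763 rad, d = 921.70 km
Total = 1480.94 + 921.70 = 2402.64 km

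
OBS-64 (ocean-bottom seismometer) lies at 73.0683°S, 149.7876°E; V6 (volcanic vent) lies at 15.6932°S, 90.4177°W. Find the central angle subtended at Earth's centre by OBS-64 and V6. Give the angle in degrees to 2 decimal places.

83.14°

Δφ = 57.3751°,  Δλ = 119.7947°
a = sin²(Δφ/2) + cos φ₁ cos φ₂ sin²(Δλ/2) = 0.440278
c = 2·arcsin(√a) = 1.451066 rad = 83.1400°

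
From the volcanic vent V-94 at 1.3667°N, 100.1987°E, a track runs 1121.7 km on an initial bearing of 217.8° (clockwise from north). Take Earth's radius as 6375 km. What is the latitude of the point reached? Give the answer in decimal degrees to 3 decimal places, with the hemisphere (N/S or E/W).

δ = d/R = 1121.7/6375 = 0.175953 rad
φ₂ = arcsin(sin φ₁ cos δ + cos φ₁ sin δ cos θ)
   = arcsin(0.02385·0.98456 + 0.99972·0.17505·-0.79016) = -6.59160°
λ₂ = λ₁ + atan2(sin θ sin δ cos φ₁, cos δ − sin φ₁ sin φ₂) = 93.99860°

6.592°S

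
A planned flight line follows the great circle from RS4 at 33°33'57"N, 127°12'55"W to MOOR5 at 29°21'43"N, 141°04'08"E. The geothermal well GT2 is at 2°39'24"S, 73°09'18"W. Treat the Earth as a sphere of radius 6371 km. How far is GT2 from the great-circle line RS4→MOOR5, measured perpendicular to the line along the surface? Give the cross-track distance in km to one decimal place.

RS4: φ = +33.56583°, λ = -127.21528°
MOOR5: φ = +29.36194°, λ = +141.06889°
GT2: φ = -2.65667°, λ = -73.15500°
δ₁₃ = central angle RS4→GT2 = 1.089521 rad  (haversine)
θ₁₃ = bearing RS4→GT2 = 114.159°,  θ₁₂ = bearing RS4→MOOR5 = 295.899°
dₓₜ = R·arcsin(sin δ₁₃ · sin(θ₁₃ − θ₁₂)) = 6371·arcsin(0.88641·sin(-181.740°)) = 171.469 km
|dₓₜ| = 171.469 km

171.5 km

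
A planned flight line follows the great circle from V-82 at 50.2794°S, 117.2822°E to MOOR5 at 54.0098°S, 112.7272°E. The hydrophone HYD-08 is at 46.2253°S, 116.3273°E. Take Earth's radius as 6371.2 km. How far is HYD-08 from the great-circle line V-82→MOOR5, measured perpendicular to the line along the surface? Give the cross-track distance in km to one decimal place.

δ₁₃ = central angle V-82→HYD-08 = 0.071621 rad  (haversine)
θ₁₃ = bearing V-82→HYD-08 = 350.728°,  θ₁₂ = bearing V-82→MOOR5 = 215.065°
dₓₜ = R·arcsin(sin δ₁₃ · sin(θ₁₃ − θ₁₂)) = 6371.2·arcsin(0.07156·sin(135.663°)) = 318.762 km
|dₓₜ| = 318.762 km

318.8 km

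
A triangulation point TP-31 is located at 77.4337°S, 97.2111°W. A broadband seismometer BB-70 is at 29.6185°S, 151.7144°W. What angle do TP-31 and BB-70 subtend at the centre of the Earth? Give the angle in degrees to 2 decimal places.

Δφ = 47.8152°,  Δλ = -54.5033°
a = sin²(Δφ/2) + cos φ₁ cos φ₂ sin²(Δλ/2) = 0.203895
c = 2·arcsin(√a) = 0.936999 rad = 53.6861°

53.69°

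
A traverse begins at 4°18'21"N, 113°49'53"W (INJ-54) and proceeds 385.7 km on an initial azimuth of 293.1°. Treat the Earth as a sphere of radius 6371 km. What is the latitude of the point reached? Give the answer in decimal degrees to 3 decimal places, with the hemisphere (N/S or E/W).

5.659°N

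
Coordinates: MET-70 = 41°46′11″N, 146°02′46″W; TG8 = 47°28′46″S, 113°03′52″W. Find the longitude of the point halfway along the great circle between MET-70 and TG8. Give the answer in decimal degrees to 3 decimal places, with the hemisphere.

130.390°W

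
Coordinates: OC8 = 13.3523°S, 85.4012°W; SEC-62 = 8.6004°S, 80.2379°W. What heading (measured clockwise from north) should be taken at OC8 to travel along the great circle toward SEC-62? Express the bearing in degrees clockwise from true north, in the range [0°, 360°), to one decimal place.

Δλ = 5.1633°
y = sin Δλ · cos φ₂ = 0.088983
x = cos φ₁ sin φ₂ − sin φ₁ cos φ₂ cos Δλ = 0.081915
θ = atan2(y, x) = 47.3683° → 47.3683° (mod 360°)

47.4°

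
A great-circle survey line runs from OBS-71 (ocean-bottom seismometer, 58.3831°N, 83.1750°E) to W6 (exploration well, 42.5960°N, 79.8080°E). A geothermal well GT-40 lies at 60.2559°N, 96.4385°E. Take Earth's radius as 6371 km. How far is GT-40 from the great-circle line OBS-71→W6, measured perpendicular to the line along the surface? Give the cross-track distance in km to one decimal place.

δ₁₃ = central angle OBS-71→GT-40 = 0.122322 rad  (haversine)
θ₁₃ = bearing OBS-71→GT-40 = 68.887°,  θ₁₂ = bearing OBS-71→W6 = 189.065°
dₓₜ = R·arcsin(sin δ₁₃ · sin(θ₁₃ − θ₁₂)) = 6371·arcsin(0.12202·sin(-120.178°)) = -673.265 km
|dₓₜ| = 673.265 km

673.3 km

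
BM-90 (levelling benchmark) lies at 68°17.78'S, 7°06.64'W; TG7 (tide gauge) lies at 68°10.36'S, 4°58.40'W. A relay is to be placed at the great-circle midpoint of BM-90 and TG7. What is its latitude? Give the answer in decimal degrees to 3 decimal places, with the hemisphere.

BM-90: φ = -68.29633°, λ = -7.11067°
TG7: φ = -68.17267°, λ = -4.97333°
Bx = cos φ₂ cos Δλ = 0.371552,  By = cos φ₂ sin Δλ = 0.013867
φₘ = atan2(sin φ₁ + sin φ₂, √((cos φ₁ + Bx)² + By²)) = -68.23793°
λₘ = λ₁ + atan2(By, cos φ₁ + Bx) = -6.03911°

68.238°S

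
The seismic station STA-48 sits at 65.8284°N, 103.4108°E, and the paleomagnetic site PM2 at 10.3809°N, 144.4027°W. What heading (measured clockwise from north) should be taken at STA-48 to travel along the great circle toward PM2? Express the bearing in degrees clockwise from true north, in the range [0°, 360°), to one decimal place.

Δλ = 112.1865°
y = sin Δλ · cos φ₂ = 0.910803
x = cos φ₁ sin φ₂ − sin φ₁ cos φ₂ cos Δλ = 0.412658
θ = atan2(y, x) = 65.6261° → 65.6261° (mod 360°)

65.6°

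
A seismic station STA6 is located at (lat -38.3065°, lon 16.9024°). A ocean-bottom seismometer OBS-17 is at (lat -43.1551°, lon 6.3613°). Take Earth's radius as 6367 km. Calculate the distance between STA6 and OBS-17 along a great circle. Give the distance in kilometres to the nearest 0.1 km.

1037.2 km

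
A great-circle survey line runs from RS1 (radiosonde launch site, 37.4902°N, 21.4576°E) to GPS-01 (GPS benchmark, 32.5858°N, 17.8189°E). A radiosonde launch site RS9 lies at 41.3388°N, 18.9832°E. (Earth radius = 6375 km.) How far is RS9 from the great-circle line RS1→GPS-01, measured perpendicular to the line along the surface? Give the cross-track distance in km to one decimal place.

405.2 km

δ₁₃ = central angle RS1→RS9 = 0.074992 rad  (haversine)
θ₁₃ = bearing RS1→RS9 = 334.364°,  θ₁₂ = bearing RS1→GPS-01 = 212.339°
dₓₜ = R·arcsin(sin δ₁₃ · sin(θ₁₃ − θ₁₂)) = 6375·arcsin(0.07492·sin(122.025°)) = 405.213 km
|dₓₜ| = 405.213 km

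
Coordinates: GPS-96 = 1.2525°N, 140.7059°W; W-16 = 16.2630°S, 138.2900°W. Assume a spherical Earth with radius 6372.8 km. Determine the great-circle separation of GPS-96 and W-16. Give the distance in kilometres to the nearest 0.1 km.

1966.2 km

Δφ = -17.5155°,  Δλ = 2.4159°
a = sin²(Δφ/2) + cos φ₁ cos φ₂ sin²(Δλ/2) = 0.023609
c = 2·arcsin(√a) = 0.308525 rad = 17.6772°
d = R·c = 6372.8 × 0.308525 = 1966.2 km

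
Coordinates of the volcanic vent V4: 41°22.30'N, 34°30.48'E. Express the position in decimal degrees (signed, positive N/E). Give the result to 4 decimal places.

+41.3717°, +34.5080°

lat: 41.3717° N → +41.3717°
lon: 34.5080° E → +34.5080°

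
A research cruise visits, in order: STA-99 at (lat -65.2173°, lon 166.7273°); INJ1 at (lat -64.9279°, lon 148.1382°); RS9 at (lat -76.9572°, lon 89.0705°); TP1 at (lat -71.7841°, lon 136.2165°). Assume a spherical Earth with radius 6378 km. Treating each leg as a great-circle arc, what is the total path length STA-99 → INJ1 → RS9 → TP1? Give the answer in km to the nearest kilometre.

4718 km

STA-99→INJ1: c = 0.136340 rad, d = 869.58 km
INJ1→RS9: c = 0.372100 rad, d = 2373.26 km
RS9→TP1: c = 0.231335 rad, d = 1475.45 km
Total = 869.58 + 2373.26 + 1475.45 = 4718.29 km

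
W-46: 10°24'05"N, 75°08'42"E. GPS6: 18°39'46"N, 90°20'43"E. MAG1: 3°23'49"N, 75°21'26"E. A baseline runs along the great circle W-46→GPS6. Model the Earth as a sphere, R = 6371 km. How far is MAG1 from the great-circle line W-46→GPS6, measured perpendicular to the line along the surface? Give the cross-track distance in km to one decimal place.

W-46: φ = +10.40139°, λ = +75.14500°
GPS6: φ = +18.66278°, λ = +90.34528°
MAG1: φ = +3.39694°, λ = +75.35722°
δ₁₃ = central angle W-46→MAG1 = 0.122306 rad  (haversine)
θ₁₃ = bearing W-46→MAG1 = 178.263°,  θ₁₂ = bearing W-46→GPS6 = 58.930°
dₓₜ = R·arcsin(sin δ₁₃ · sin(θ₁₃ − θ₁₂)) = 6371·arcsin(0.12200·sin(119.334°)) = 678.893 km
|dₓₜ| = 678.893 km

678.9 km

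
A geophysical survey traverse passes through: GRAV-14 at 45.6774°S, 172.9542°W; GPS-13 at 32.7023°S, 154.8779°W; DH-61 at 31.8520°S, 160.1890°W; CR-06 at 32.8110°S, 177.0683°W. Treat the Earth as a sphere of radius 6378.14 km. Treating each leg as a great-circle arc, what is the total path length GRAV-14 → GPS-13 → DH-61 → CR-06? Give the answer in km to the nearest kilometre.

4215 km

GRAV-14→GPS-13: c = 0.331826 rad, d = 2116.43 km
GPS-13→DH-61: c = 0.079756 rad, d = 508.69 km
DH-61→CR-06: c = 0.249224 rad, d = 1589.59 km
Total = 2116.43 + 508.69 + 1589.59 = 4214.71 km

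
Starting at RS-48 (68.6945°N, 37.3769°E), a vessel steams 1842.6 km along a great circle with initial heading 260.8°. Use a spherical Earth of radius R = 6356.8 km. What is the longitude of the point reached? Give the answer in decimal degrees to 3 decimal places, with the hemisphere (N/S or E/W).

1.546°E

δ = d/R = 1842.6/6356.8 = 0.289863 rad
φ₂ = arcsin(sin φ₁ cos δ + cos φ₁ sin δ cos θ)
   = arcsin(0.93166·0.95828 + 0.36334·0.28582·-0.15988) = 61.18575°
λ₂ = λ₁ + atan2(sin θ sin δ cos φ₁, cos δ − sin φ₁ sin φ₂) = 1.54596°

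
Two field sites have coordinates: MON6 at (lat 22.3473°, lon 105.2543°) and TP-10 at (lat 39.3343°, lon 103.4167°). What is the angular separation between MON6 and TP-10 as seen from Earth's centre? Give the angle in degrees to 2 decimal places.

17.06°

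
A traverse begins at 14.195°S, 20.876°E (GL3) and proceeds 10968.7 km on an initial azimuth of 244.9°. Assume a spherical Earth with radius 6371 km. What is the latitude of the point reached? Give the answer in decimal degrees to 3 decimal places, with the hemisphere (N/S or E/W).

δ = d/R = 10968.7/6371 = 1.721661 rad
φ₂ = arcsin(sin φ₁ cos δ + cos φ₁ sin δ cos θ)
   = arcsin(-0.24522·-0.15029 + 0.96947·0.98864·-0.42420) = -21.69841°
λ₂ = λ₁ + atan2(sin θ sin δ cos φ₁, cos δ − sin φ₁ sin φ₂) = -84.63955°

21.698°S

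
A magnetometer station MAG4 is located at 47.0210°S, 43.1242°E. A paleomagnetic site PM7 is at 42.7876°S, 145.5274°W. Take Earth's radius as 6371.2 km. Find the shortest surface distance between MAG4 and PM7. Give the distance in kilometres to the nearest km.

9993 km

Δφ = 4.2334°,  Δλ = 171.3484°
a = sin²(Δφ/2) + cos φ₁ cos φ₂ sin²(Δλ/2) = 0.498824
c = 2·arcsin(√a) = 1.568444 rad = 89.8652°
d = R·c = 6371.2 × 1.568444 = 9992.9 km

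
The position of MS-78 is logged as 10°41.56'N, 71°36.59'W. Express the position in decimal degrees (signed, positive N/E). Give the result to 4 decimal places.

+10.6927°, -71.6098°

lat: 10.6927° N → +10.6927°
lon: 71.6098° W → -71.6098°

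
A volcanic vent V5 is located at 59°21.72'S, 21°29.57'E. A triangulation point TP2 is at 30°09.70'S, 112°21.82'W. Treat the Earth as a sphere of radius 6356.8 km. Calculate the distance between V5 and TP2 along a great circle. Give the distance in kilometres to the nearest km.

V5: φ = -59.36200°, λ = +21.49283°
TP2: φ = -30.16167°, λ = -112.36367°
Δφ = 29.2003°,  Δλ = -133.8565°
a = sin²(Δφ/2) + cos φ₁ cos φ₂ sin²(Δλ/2) = 0.436490
c = 2·arcsin(√a) = 1.443432 rad = 82.7026°
d = R·c = 6356.8 × 1.443432 = 9175.6 km

9176 km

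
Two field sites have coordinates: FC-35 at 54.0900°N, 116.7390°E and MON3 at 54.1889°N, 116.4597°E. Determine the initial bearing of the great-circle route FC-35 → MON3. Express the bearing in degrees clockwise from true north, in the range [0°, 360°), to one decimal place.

Δλ = -0.2793°
y = sin Δλ · cos φ₂ = -0.002852
x = cos φ₁ sin φ₂ − sin φ₁ cos φ₂ cos Δλ = 0.001732
θ = atan2(y, x) = -58.7357° → 301.2643° (mod 360°)

301.3°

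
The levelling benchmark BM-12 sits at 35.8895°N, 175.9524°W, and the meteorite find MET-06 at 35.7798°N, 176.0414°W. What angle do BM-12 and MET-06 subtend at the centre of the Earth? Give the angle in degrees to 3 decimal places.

Δφ = -0.1097°,  Δλ = -0.0890°
a = sin²(Δφ/2) + cos φ₁ cos φ₂ sin²(Δλ/2) = 0.000001
c = 2·arcsin(√a) = 0.002292 rad = 0.1313°

0.131°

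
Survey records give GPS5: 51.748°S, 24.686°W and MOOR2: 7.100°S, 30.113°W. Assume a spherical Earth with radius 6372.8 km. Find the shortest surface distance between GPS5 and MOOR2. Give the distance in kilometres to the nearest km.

Δφ = 44.6480°,  Δλ = -5.4270°
a = sin²(Δφ/2) + cos φ₁ cos φ₂ sin²(Δλ/2) = 0.145658
c = 2·arcsin(√a) = 0.783166 rad = 44.8721°
d = R·c = 6372.8 × 0.783166 = 4991.0 km

4991 km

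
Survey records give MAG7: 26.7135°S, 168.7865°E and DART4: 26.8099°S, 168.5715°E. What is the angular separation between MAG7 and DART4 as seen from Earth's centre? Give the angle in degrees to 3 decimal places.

Δφ = -0.0964°,  Δλ = -0.2150°
a = sin²(Δφ/2) + cos φ₁ cos φ₂ sin²(Δλ/2) = 0.000004
c = 2·arcsin(√a) = 0.003749 rad = 0.2148°

0.215°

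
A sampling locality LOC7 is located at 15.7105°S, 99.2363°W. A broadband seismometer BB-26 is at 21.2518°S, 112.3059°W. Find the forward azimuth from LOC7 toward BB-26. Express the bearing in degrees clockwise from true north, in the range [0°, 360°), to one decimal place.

Δλ = -13.0696°
y = sin Δλ · cos φ₂ = -0.210757
x = cos φ₁ sin φ₂ − sin φ₁ cos φ₂ cos Δλ = -0.103100
θ = atan2(y, x) = -116.0675° → 243.9325° (mod 360°)

243.9°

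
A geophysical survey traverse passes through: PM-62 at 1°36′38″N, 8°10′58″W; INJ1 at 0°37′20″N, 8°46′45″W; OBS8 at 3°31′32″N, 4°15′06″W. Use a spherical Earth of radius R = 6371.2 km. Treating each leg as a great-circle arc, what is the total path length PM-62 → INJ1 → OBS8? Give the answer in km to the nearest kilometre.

PM-62: φ = +1.61056°, λ = -8.18278°
INJ1: φ = +0.62222°, λ = -8.77917°
OBS8: φ = +3.52556°, λ = -4.25167°
PM-62→INJ1: c = 0.020146 rad, d = 128.35 km
INJ1→OBS8: c = 0.093821 rad, d = 597.75 km
Total = 128.35 + 597.75 = 726.10 km

726 km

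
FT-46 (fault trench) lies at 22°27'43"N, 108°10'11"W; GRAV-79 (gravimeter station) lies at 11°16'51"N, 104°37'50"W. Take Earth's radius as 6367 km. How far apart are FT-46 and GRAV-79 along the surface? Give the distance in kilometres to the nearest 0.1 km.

1298.0 km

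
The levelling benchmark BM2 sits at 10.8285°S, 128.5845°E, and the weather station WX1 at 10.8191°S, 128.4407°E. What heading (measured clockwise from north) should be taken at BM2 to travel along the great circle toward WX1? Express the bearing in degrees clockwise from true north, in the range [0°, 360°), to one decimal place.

273.8°

Δλ = -0.1438°
y = sin Δλ · cos φ₂ = -0.002465
x = cos φ₁ sin φ₂ − sin φ₁ cos φ₂ cos Δλ = 0.000163
θ = atan2(y, x) = -86.2059° → 273.7941° (mod 360°)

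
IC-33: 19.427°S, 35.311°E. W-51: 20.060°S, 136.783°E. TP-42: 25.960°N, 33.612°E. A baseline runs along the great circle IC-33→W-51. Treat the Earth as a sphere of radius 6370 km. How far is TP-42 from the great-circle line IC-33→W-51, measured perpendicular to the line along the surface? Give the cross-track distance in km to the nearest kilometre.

4475 km

δ₁₃ = central angle IC-33→TP-42 = 0.792676 rad  (haversine)
θ₁₃ = bearing IC-33→TP-42 = 357.855°,  θ₁₂ = bearing IC-33→W-51 = 112.728°
dₓₜ = R·arcsin(sin δ₁₃ · sin(θ₁₃ − θ₁₂)) = 6370·arcsin(0.71223·sin(245.127°)) = -4475.265 km
|dₓₜ| = 4475.265 km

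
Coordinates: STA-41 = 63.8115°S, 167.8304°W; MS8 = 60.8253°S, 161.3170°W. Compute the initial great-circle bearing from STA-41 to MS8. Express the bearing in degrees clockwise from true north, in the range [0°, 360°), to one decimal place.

Δλ = 6.5134°
y = sin Δλ · cos φ₂ = 0.055297
x = cos φ₁ sin φ₂ − sin φ₁ cos φ₂ cos Δλ = 0.049272
θ = atan2(y, x) = 48.2976° → 48.2976° (mod 360°)

48.3°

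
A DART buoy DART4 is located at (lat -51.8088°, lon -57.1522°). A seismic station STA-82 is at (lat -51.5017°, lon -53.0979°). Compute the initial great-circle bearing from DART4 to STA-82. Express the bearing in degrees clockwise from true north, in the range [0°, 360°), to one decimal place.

Δλ = 4.0543°
y = sin Δλ · cos φ₂ = 0.044011
x = cos φ₁ sin φ₂ − sin φ₁ cos φ₂ cos Δλ = 0.004136
θ = atan2(y, x) = 84.6319° → 84.6319° (mod 360°)

84.6°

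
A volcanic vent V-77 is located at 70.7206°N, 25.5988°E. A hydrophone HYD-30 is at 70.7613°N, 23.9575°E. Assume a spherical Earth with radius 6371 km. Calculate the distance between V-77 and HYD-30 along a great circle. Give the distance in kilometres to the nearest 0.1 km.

Δφ = 0.0407°,  Δλ = -1.6413°
a = sin²(Δφ/2) + cos φ₁ cos φ₂ sin²(Δλ/2) = 0.000022
c = 2·arcsin(√a) = 0.009475 rad = 0.5429°
d = R·c = 6371 × 0.009475 = 60.4 km

60.4 km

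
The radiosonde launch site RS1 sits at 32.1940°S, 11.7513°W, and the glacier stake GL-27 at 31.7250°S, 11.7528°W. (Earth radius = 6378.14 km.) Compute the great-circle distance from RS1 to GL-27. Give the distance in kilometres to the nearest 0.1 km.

52.2 km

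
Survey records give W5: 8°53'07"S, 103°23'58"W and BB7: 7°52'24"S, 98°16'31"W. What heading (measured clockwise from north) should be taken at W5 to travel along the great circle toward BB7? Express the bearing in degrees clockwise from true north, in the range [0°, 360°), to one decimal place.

79.1°

W5: φ = -8.88528°, λ = -103.39944°
BB7: φ = -7.87333°, λ = -98.27528°
Δλ = 5.1242°
y = sin Δλ · cos φ₂ = 0.088472
x = cos φ₁ sin φ₂ − sin φ₁ cos φ₂ cos Δλ = 0.017049
θ = atan2(y, x) = 79.0923° → 79.0923° (mod 360°)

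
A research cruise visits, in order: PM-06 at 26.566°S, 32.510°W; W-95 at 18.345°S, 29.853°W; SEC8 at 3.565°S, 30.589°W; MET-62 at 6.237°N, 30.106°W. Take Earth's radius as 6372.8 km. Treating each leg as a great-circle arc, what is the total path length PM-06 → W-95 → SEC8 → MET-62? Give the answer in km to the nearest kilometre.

PM-06→W-95: c = 0.149731 rad, d = 954.21 km
W-95→SEC8: c = 0.258266 rad, d = 1645.88 km
SEC8→MET-62: c = 0.171284 rad, d = 1091.56 km
Total = 954.21 + 1645.88 + 1091.56 = 3691.64 km

3692 km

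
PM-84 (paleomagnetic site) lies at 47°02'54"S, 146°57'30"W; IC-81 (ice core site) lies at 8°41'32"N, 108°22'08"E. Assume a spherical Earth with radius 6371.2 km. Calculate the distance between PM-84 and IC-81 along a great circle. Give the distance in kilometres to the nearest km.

11824 km

PM-84: φ = -47.04833°, λ = -146.95833°
IC-81: φ = +8.69222°, λ = +108.36889°
Δφ = 55.7406°,  Δλ = -104.6728°
a = sin²(Δφ/2) + cos φ₁ cos φ₂ sin²(Δλ/2) = 0.640612
c = 2·arcsin(√a) = 1.855866 rad = 106.3333°
d = R·c = 6371.2 × 1.855866 = 11824.1 km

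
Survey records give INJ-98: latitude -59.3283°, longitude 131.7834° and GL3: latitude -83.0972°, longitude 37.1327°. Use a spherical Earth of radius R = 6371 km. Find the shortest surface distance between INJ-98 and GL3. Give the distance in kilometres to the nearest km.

Δφ = -23.7689°,  Δλ = -94.6507°
a = sin²(Δφ/2) + cos φ₁ cos φ₂ sin²(Δλ/2) = 0.075551
c = 2·arcsin(√a) = 0.556898 rad = 31.9079°
d = R·c = 6371 × 0.556898 = 3548.0 km

3548 km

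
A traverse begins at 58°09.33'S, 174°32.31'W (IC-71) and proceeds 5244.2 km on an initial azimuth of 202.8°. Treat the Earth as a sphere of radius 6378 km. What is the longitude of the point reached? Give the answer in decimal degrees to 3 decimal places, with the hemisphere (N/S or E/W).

IC-71: φ = -58.15550°, λ = -174.53850°
δ = d/R = 5244.2/6378 = 0.822233 rad
φ₂ = arcsin(sin φ₁ cos δ + cos φ₁ sin δ cos θ)
   = arcsin(-0.84948·0.68059 + 0.52762·0.73267·-0.92186) = -69.14895°
λ₂ = λ₁ + atan2(sin θ sin δ cos φ₁, cos δ − sin φ₁ sin φ₂) = 58.36901°

58.369°E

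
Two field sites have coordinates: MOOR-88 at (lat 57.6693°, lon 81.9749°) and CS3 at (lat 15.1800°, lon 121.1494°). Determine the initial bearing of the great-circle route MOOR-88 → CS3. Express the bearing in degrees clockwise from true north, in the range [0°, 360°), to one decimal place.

Δλ = 39.1745°
y = sin Δλ · cos φ₂ = 0.609644
x = cos φ₁ sin φ₂ − sin φ₁ cos φ₂ cos Δλ = -0.492151
θ = atan2(y, x) = 128.9131° → 128.9131° (mod 360°)

128.9°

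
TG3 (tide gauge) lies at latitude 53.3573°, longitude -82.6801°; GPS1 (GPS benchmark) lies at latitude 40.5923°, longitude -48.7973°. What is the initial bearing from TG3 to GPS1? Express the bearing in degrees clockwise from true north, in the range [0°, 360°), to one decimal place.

Δλ = 33.8828°
y = sin Δλ · cos φ₂ = 0.423339
x = cos φ₁ sin φ₂ − sin φ₁ cos φ₂ cos Δλ = -0.117483
θ = atan2(y, x) = 105.5101° → 105.5101° (mod 360°)

105.5°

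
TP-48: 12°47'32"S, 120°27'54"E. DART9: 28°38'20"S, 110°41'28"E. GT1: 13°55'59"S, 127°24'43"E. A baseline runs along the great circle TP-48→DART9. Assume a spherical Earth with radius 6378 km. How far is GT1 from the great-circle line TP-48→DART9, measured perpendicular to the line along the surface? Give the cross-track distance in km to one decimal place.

725.5 km

TP-48: φ = -12.79222°, λ = +120.46500°
DART9: φ = -28.63889°, λ = +110.69111°
GT1: φ = -13.93306°, λ = +127.41194°
δ₁₃ = central angle TP-48→GT1 = 0.119627 rad  (haversine)
θ₁₃ = bearing TP-48→GT1 = 100.373°,  θ₁₂ = bearing TP-48→DART9 = 208.371°
dₓₜ = R·arcsin(sin δ₁₃ · sin(θ₁₃ − θ₁₂)) = 6378·arcsin(0.11934·sin(-107.999°)) = -725.478 km
|dₓₜ| = 725.478 km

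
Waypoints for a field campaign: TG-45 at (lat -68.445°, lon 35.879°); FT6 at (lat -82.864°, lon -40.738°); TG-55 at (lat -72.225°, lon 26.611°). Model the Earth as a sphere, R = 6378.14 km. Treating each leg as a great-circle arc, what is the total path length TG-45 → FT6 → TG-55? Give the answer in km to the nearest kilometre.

TG-45→FT6: c = 0.366953 rad, d = 2340.48 km
FT6→TG-55: c = 0.285605 rad, d = 1821.63 km
Total = 2340.48 + 1821.63 = 4162.11 km

4162 km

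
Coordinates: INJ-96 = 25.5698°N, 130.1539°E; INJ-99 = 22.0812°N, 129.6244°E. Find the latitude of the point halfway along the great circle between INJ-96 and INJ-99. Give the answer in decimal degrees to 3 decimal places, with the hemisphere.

23.826°N

Bx = cos φ₂ cos Δλ = 0.926612,  By = cos φ₂ sin Δλ = -0.008564
φₘ = atan2(sin φ₁ + sin φ₂, √((cos φ₁ + Bx)² + By²)) = 23.82573°
λₘ = λ₁ + atan2(By, cos φ₁ + Bx) = 129.88559°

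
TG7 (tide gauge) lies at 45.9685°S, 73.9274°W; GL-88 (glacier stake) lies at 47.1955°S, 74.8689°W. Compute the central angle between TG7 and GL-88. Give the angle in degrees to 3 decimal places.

Δφ = -1.2270°,  Δλ = -0.9415°
a = sin²(Δφ/2) + cos φ₁ cos φ₂ sin²(Δλ/2) = 0.000147
c = 2·arcsin(√a) = 0.024210 rad = 1.3872°

1.387°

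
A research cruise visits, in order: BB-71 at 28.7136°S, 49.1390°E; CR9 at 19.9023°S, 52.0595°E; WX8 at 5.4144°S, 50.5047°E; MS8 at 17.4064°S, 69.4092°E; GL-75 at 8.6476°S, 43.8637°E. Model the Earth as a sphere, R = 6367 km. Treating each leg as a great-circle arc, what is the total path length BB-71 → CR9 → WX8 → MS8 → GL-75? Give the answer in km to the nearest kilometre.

8018 km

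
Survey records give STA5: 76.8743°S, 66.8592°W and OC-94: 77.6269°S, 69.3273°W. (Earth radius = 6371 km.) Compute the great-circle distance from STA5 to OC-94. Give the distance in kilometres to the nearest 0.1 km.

Δφ = -0.7526°,  Δλ = -2.4681°
a = sin²(Δφ/2) + cos φ₁ cos φ₂ sin²(Δλ/2) = 0.000066
c = 2·arcsin(√a) = 0.016212 rad = 0.9289°
d = R·c = 6371 × 0.016212 = 103.3 km

103.3 km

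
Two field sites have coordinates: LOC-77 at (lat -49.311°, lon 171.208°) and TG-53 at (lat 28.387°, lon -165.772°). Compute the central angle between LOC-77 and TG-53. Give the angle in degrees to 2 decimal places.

Δφ = 77.6980°,  Δλ = 23.0200°
a = sin²(Δφ/2) + cos φ₁ cos φ₂ sin²(Δλ/2) = 0.416304
c = 2·arcsin(√a) = 1.402614 rad = 80.3638°

80.36°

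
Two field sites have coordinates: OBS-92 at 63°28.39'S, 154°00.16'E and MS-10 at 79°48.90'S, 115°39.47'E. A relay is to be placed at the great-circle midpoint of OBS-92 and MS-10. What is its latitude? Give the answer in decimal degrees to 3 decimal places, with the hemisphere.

72.415°S

OBS-92: φ = -63.47317°, λ = +154.00267°
MS-10: φ = -79.81500°, λ = +115.65783°
Bx = cos φ₂ cos Δλ = 0.138684,  By = cos φ₂ sin Δλ = -0.109702
φₘ = atan2(sin φ₁ + sin φ₂, √((cos φ₁ + Bx)² + By²)) = -72.41526°
λₘ = λ₁ + atan2(By, cos φ₁ + Bx) = 143.38695°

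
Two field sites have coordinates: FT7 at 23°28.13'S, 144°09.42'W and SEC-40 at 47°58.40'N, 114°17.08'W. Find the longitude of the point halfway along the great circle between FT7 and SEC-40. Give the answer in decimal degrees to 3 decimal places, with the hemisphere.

131.606°W

FT7: φ = -23.46883°, λ = -144.15700°
SEC-40: φ = +47.97333°, λ = -114.28467°
Bx = cos φ₂ cos Δλ = 0.580528,  By = cos φ₂ sin Δλ = 0.333445
φₘ = atan2(sin φ₁ + sin φ₂, √((cos φ₁ + Bx)² + By²)) = 12.65646°
λₘ = λ₁ + atan2(By, cos φ₁ + Bx) = -131.60632°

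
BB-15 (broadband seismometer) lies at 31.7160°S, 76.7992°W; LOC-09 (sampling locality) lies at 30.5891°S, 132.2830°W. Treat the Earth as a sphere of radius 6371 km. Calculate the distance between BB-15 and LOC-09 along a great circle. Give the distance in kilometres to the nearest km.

5222 km

Δφ = 1.1269°,  Δλ = -55.4838°
a = sin²(Δφ/2) + cos φ₁ cos φ₂ sin²(Δλ/2) = 0.158768
c = 2·arcsin(√a) = 0.819669 rad = 46.9636°
d = R·c = 6371 × 0.819669 = 5222.1 km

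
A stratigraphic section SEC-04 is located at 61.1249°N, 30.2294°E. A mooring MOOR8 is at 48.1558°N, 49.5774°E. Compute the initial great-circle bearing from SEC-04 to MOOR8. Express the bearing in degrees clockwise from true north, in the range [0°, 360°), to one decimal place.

130.9°

Δλ = 19.3480°
y = sin Δλ · cos φ₂ = 0.221016
x = cos φ₁ sin φ₂ − sin φ₁ cos φ₂ cos Δλ = -0.191434
θ = atan2(y, x) = 130.8976° → 130.8976° (mod 360°)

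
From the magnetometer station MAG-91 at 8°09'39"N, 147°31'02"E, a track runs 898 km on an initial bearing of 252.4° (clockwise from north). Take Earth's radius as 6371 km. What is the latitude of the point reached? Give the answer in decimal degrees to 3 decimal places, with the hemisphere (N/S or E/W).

5.653°N

MAG-91: φ = +8.16083°, λ = +147.51722°
δ = d/R = 898/6371 = 0.140951 rad
φ₂ = arcsin(sin φ₁ cos δ + cos φ₁ sin δ cos θ)
   = arcsin(0.14195·0.99008 + 0.98987·0.14048·-0.30237) = 5.65259°
λ₂ = λ₁ + atan2(sin θ sin δ cos φ₁, cos δ − sin φ₁ sin φ₂) = 139.78386°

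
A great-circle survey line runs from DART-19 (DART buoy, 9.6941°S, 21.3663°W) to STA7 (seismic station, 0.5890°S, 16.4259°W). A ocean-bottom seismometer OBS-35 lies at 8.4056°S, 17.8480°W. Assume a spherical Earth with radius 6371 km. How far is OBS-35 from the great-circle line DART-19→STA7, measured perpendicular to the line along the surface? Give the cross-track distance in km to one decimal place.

δ₁₃ = central angle DART-19→OBS-35 = 0.064676 rad  (haversine)
θ₁₃ = bearing DART-19→OBS-35 = 69.936°,  θ₁₂ = bearing DART-19→STA7 = 28.650°
dₓₜ = R·arcsin(sin δ₁₃ · sin(θ₁₃ − θ₁₂)) = 6371·arcsin(0.06463·sin(41.286°)) = 271.772 km
|dₓₜ| = 271.772 km

271.8 km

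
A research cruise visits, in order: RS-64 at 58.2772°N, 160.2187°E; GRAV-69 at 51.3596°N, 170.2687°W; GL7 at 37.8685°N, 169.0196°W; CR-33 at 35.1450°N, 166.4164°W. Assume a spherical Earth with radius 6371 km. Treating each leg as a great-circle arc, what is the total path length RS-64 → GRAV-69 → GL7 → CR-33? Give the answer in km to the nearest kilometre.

3906 km

RS-64→GRAV-69: c = 0.317181 rad, d = 2020.76 km
GRAV-69→GL7: c = 0.235966 rad, d = 1503.34 km
GL7→CR-33: c = 0.059937 rad, d = 381.86 km
Total = 2020.76 + 1503.34 + 381.86 = 3905.95 km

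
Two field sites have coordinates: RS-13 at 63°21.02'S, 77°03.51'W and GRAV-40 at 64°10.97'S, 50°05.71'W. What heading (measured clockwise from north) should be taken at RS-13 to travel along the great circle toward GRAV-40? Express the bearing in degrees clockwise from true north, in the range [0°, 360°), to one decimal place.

106.1°

RS-13: φ = -63.35033°, λ = -77.05850°
GRAV-40: φ = -64.18283°, λ = -50.09517°
Δλ = 26.9633°
y = sin Δλ · cos φ₂ = 0.197465
x = cos φ₁ sin φ₂ − sin φ₁ cos φ₂ cos Δλ = -0.056840
θ = atan2(y, x) = 106.0585° → 106.0585° (mod 360°)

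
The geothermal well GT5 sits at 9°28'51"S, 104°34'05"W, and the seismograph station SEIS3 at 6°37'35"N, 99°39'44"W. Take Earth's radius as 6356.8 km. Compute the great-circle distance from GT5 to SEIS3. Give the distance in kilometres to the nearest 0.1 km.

1867.5 km

GT5: φ = -9.48083°, λ = -104.56806°
SEIS3: φ = +6.62639°, λ = -99.66222°
Δφ = 16.1072°,  Δλ = 4.9058°
a = sin²(Δφ/2) + cos φ₁ cos φ₂ sin²(Δλ/2) = 0.021423
c = 2·arcsin(√a) = 0.293784 rad = 16.8326°
d = R·c = 6356.8 × 0.293784 = 1867.5 km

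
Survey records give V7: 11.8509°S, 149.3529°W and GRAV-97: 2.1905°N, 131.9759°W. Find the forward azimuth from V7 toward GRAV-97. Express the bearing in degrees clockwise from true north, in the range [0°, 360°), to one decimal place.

Δλ = 17.3770°
y = sin Δλ · cos φ₂ = 0.298439
x = cos φ₁ sin φ₂ − sin φ₁ cos φ₂ cos Δλ = 0.233257
θ = atan2(y, x) = 51.9892° → 51.9892° (mod 360°)

52.0°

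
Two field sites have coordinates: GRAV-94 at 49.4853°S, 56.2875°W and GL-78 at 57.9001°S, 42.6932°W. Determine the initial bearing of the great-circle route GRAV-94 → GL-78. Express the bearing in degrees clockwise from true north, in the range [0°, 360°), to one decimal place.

141.6°

Δλ = 13.5943°
y = sin Δλ · cos φ₂ = 0.124902
x = cos φ₁ sin φ₂ − sin φ₁ cos φ₂ cos Δλ = -0.157657
θ = atan2(y, x) = 141.6122° → 141.6122° (mod 360°)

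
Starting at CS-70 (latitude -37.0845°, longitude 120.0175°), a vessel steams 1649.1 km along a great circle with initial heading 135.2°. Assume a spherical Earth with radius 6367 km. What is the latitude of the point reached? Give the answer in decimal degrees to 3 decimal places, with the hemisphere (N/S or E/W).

δ = d/R = 1649.1/6367 = 0.259007 rad
φ₂ = arcsin(sin φ₁ cos δ + cos φ₁ sin δ cos θ)
   = arcsin(-0.60299·0.96664 + 0.79775·0.25612·-0.70957) = -46.70718°
λ₂ = λ₁ + atan2(sin θ sin δ cos φ₁, cos δ − sin φ₁ sin φ₂) = 135.27651°

46.707°S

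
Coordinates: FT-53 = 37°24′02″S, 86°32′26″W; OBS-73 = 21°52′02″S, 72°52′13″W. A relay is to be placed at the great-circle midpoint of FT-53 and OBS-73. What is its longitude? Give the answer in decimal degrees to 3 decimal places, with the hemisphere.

79.173°W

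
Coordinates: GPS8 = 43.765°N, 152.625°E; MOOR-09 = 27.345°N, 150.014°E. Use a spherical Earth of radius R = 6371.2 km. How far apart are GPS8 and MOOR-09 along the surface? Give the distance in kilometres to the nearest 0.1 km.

Δφ = -16.4200°,  Δλ = -2.6110°
a = sin²(Δφ/2) + cos φ₁ cos φ₂ sin²(Δλ/2) = 0.020725
c = 2·arcsin(√a) = 0.288930 rad = 16.5544°
d = R·c = 6371.2 × 0.288930 = 1840.8 km

1840.8 km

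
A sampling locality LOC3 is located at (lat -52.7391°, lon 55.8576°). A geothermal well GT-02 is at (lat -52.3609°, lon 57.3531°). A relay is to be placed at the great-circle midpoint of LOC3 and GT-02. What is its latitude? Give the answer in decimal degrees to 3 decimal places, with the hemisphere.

Bx = cos φ₂ cos Δλ = 0.610478,  By = cos φ₂ sin Δλ = 0.015938
φₘ = atan2(sin φ₁ + sin φ₂, √((cos φ₁ + Bx)² + By²)) = -52.55236°
λₘ = λ₁ + atan2(By, cos φ₁ + Bx) = 56.60857°

52.552°S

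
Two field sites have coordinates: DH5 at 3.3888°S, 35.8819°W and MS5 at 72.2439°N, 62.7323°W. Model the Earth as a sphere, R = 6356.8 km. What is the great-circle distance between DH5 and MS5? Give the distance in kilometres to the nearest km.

8606 km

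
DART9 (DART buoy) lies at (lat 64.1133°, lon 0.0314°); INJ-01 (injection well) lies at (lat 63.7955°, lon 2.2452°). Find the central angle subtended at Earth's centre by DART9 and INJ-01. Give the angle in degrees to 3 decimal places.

1.023°

Δφ = -0.3178°,  Δλ = 2.2138°
a = sin²(Δφ/2) + cos φ₁ cos φ₂ sin²(Δλ/2) = 0.000080
c = 2·arcsin(√a) = 0.017848 rad = 1.0226°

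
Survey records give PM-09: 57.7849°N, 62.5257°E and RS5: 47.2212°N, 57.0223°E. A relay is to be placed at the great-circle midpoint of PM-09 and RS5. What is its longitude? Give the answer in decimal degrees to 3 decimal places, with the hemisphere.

Bx = cos φ₂ cos Δλ = 0.676039,  By = cos φ₂ sin Δλ = -0.065136
φₘ = atan2(sin φ₁ + sin φ₂, √((cos φ₁ + Bx)² + By²)) = 52.53451°
λₘ = λ₁ + atan2(By, cos φ₁ + Bx) = 59.44219°

59.442°E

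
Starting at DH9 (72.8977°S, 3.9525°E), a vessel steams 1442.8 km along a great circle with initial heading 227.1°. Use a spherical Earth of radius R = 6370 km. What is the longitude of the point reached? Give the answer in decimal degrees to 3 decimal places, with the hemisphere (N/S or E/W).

45.556°W

δ = d/R = 1442.8/6370 = 0.226499 rad
φ₂ = arcsin(sin φ₁ cos δ + cos φ₁ sin δ cos θ)
   = arcsin(-0.95578·0.97446 + 0.29408·0.22457·-0.68072) = -77.50750°
λ₂ = λ₁ + atan2(sin θ sin δ cos φ₁, cos δ − sin φ₁ sin φ₂) = -45.55587°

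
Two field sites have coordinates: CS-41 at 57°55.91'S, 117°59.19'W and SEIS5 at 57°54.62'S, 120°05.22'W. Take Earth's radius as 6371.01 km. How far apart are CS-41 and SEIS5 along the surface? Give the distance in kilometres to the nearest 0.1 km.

124.1 km

CS-41: φ = -57.93183°, λ = -117.98650°
SEIS5: φ = -57.91033°, λ = -120.08700°
Δφ = 0.0215°,  Δλ = -2.1005°
a = sin²(Δφ/2) + cos φ₁ cos φ₂ sin²(Δλ/2) = 0.000095
c = 2·arcsin(√a) = 0.019473 rad = 1.1157°
d = R·c = 6371.01 × 0.019473 = 124.1 km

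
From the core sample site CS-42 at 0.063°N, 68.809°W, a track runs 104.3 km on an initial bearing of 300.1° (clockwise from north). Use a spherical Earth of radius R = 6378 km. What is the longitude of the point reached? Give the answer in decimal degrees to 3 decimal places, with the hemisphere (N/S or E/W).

69.620°W

δ = d/R = 104.3/6378 = 0.016353 rad
φ₂ = arcsin(sin φ₁ cos δ + cos φ₁ sin δ cos θ)
   = arcsin(0.00110·0.99987 + 1.00000·0.01635·0.50151) = 0.53288°
λ₂ = λ₁ + atan2(sin θ sin δ cos φ₁, cos δ − sin φ₁ sin φ₂) = -69.61964°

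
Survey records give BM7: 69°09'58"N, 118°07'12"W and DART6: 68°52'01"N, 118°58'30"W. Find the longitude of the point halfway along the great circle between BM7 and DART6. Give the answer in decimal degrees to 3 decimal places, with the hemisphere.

BM7: φ = +69.16611°, λ = -118.12000°
DART6: φ = +68.86694°, λ = -118.97500°
Bx = cos φ₂ cos Δλ = 0.360495,  By = cos φ₂ sin Δλ = -0.005380
φₘ = atan2(sin φ₁ + sin φ₂, √((cos φ₁ + Bx)² + By²)) = 69.01706°
λₘ = λ₁ + atan2(By, cos φ₁ + Bx) = -118.55041°

118.550°W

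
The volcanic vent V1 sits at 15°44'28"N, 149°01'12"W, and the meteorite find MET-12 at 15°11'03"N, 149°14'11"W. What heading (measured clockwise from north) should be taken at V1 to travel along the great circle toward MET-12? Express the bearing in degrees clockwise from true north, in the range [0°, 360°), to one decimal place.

200.6°

V1: φ = +15.74111°, λ = -149.02000°
MET-12: φ = +15.18417°, λ = -149.23639°
Δλ = -0.2164°
y = sin Δλ · cos φ₂ = -0.003645
x = cos φ₁ sin φ₂ − sin φ₁ cos φ₂ cos Δλ = -0.009718
θ = atan2(y, x) = -159.4419° → 200.5581° (mod 360°)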